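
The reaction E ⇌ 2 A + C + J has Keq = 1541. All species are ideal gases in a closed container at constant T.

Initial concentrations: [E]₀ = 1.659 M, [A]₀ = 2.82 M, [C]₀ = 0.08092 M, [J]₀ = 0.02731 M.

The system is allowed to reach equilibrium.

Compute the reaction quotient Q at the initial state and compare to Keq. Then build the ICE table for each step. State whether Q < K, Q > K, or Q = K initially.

Q₀ = 0.01059; Q < K (proceeds forward)

Q₀ = 0.01059 vs Keq = 1541 ⇒ Q<K, forward
Step 1:
                    E           A           C           J
  init          1.659        2.82     0.08092     0.02731
  Δ            -1.595        3.19       1.595       1.595
  eq          0.06376        6.01       1.676       1.623
  solve Keq expr → x = 1.595; check Q = 1541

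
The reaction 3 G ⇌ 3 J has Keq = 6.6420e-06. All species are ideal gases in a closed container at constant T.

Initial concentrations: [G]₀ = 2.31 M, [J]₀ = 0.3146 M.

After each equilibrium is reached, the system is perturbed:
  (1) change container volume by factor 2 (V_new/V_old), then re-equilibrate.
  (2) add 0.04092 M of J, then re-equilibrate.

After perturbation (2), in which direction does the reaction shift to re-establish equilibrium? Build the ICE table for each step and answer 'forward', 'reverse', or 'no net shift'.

Q₀ = 0.002526 vs Keq = 6.6420e-06 ⇒ Q>K, reverse
Step 1:
                    G           J
  init           2.31      0.3146
  Δ            0.2662     -0.2662
  eq            2.576     0.04843
  solve Keq expr → x = -0.08872; check Q = 6.6420e-06
Then change container volume by factor 2 (V_new/V_old).
Step 2:
                    G           J
  init          1.288     0.02421
  Δ                 0           0
  eq            1.288     0.02421
  solve Keq expr → x = 0; check Q = 6.6420e-06
Then add 0.04092 M of J.
Step 3:
                    G           J
  init          1.288     0.06513
  Δ           0.04016    -0.04016
  eq            1.328     0.02497
  solve Keq expr → x = -0.01339; check Q = 6.6420e-06

Direction: reverse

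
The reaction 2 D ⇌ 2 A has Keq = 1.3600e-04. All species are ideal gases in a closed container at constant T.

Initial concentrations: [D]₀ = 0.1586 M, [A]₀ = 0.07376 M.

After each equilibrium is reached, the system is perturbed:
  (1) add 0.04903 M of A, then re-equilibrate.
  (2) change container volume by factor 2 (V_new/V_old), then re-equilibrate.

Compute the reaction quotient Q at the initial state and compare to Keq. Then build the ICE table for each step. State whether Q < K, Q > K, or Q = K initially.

Q₀ = 0.2163; Q > K (proceeds reverse)

Q₀ = 0.2163 vs Keq = 1.3600e-04 ⇒ Q>K, reverse
Step 1:
                   D          A
  Initial     0.1586    0.07376
  Change     0.07108   -0.07108
  Equil       0.2297   0.002679
  solve Keq expr → x = -0.03554; check Q = 1.3600e-04
Then add 0.04903 M of A.
Step 2:
                   D          A
  Initial     0.2297    0.05171
  Change     0.04846   -0.04846
  Equil       0.2781   0.003244
  solve Keq expr → x = -0.02423; check Q = 1.3600e-04
Then change container volume by factor 2 (V_new/V_old).
Step 3:
                   D          A
  Initial     0.1391   0.001622
  Change           0          0
  Equil       0.1391   0.001622
  solve Keq expr → x = 0; check Q = 1.3600e-04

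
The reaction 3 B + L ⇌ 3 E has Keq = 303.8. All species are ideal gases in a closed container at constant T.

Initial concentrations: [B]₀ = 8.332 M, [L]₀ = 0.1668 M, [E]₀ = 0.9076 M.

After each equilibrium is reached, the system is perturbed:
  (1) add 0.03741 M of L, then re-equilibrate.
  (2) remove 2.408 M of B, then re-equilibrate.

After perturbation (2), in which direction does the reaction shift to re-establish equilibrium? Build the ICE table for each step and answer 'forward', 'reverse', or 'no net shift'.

Direction: reverse

Q₀ = 0.007749 vs Keq = 303.8 ⇒ Q<K, forward
Step 1:
                  B         L         E
  init        8.332    0.1668    0.9076
  Δ         -0.5003   -0.1668    0.5003
  eq          7.832 1.9125e-05     1.408
  solve Keq expr → x = 0.1668; check Q = 303.8
Then add 0.03741 M of L.
Step 2:
                  B         L         E
  init        7.832   0.03743     1.408
  Δ         -0.1122   -0.0374    0.1122
  eq          7.719 2.5137e-05      1.52
  solve Keq expr → x = 0.0374; check Q = 303.8
Then remove 2.408 M of B.
Step 3:
                  B         L         E
  init        5.311 2.5137e-05      1.52
  Δ       1.5600e-04 5.2000e-05 -1.5600e-04
  eq          5.312 7.7137e-05      1.52
  solve Keq expr → x = -5.2000e-05; check Q = 303.8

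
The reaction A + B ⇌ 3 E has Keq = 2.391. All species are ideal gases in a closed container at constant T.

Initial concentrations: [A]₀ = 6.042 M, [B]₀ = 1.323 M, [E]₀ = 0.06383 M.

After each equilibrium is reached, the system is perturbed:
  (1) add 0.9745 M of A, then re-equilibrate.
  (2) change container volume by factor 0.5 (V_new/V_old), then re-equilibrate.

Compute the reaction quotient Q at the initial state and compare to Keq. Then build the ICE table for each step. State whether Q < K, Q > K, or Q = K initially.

Q₀ = 3.2534e-05 vs Keq = 2.391 ⇒ Q<K, forward
Step 1:
                    A           B           E
  Initial       6.042       1.323     0.06383
  Change      -0.6599     -0.6599        1.98
  Equil         5.382      0.6631       2.043
  solve Keq expr → x = 0.6599; check Q = 2.391
Then add 0.9745 M of A.
Step 2:
                    A           B           E
  Initial       6.357      0.6631       2.043
  Change     -0.02767    -0.02767       0.083
  Equil         6.329      0.6354       2.126
  solve Keq expr → x = 0.02767; check Q = 2.391
Then change container volume by factor 0.5 (V_new/V_old).
Step 3:
                    A           B           E
  Initial       12.66       1.271       4.253
  Change       0.2232      0.2232     -0.6695
  Equil         12.88       1.494       3.583
  solve Keq expr → x = -0.2232; check Q = 2.391

Q₀ = 3.2534e-05; Q < K (proceeds forward)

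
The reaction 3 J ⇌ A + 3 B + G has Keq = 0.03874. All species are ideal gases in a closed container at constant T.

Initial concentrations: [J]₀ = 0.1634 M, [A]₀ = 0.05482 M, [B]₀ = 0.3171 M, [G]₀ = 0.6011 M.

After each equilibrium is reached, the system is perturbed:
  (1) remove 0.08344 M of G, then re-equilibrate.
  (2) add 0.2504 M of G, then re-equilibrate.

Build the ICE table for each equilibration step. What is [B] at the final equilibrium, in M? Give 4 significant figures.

Q₀ = 0.2408 vs Keq = 0.03874 ⇒ Q>K, reverse
Step 1:
                   J          A          B          G
  Initial     0.1634    0.05482     0.3171     0.6011
  Change     0.05349   -0.01783   -0.05349   -0.01783
  Equil       0.2169    0.03699     0.2636     0.5833
  solve Keq expr → x = -0.01783; check Q = 0.03874
Then remove 0.08344 M of G.
Step 2:
                   J          A          B          G
  Initial     0.2169    0.03699     0.2636     0.4998
  Change   -0.004441    0.00148   0.004441    0.00148
  Equil       0.2124    0.03847     0.2681     0.5013
  solve Keq expr → x = 0.00148; check Q = 0.03874
Then add 0.2504 M of G.
Step 3:
                   J          A          B          G
  Initial     0.2124    0.03847     0.2681     0.7517
  Change     0.01165  -0.003884   -0.01165  -0.003884
  Equil       0.2241    0.03459     0.2564     0.7478
  solve Keq expr → x = -0.003884; check Q = 0.03874

[B]_eq = 0.2564 M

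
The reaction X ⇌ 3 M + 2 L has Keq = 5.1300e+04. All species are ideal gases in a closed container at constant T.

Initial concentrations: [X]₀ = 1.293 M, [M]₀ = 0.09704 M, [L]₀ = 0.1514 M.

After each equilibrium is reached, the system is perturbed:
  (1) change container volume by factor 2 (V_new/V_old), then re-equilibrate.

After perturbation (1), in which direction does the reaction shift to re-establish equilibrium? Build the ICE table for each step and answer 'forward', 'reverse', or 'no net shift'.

Direction: forward

Q₀ = 1.6200e-05 vs Keq = 5.1300e+04 ⇒ Q<K, forward
Step 1:
                    X           M           L
  I             1.293     0.09704      0.1514
  C            -1.284       3.852       2.568
  E          0.008882       3.949        2.72
  solve Keq expr → x = 1.284; check Q = 5.1300e+04
Then change container volume by factor 2 (V_new/V_old).
Step 2:
                    X           M           L
  I          0.004441       1.975        1.36
  C         -0.004155     0.01246    0.008309
  E        2.8631e-04       1.987       1.368
  solve Keq expr → x = 0.004155; check Q = 5.1300e+04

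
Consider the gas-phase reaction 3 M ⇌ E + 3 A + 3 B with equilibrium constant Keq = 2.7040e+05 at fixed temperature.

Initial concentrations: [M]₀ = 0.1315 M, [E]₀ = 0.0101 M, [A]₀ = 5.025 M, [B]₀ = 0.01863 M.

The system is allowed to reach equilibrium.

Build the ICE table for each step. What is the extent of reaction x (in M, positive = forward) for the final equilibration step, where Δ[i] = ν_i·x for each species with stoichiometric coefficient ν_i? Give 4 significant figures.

x = 0.04238 M

Q₀ = 0.003644 vs Keq = 2.7040e+05 ⇒ Q<K, forward
Step 1:
                  M         E         A         B
  I          0.1315    0.0101     5.025   0.01863
  C         -0.1272   0.04238    0.1272    0.1272
  E        0.004349   0.05248     5.152    0.1458
  solve Keq expr → x = 0.04238; check Q = 2.7040e+05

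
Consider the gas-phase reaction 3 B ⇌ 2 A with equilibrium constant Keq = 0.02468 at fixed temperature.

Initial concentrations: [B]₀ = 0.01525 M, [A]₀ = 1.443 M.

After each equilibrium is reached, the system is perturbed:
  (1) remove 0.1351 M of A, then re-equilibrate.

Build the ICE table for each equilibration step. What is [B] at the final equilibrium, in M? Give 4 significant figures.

Q₀ = 5.8711e+05 vs Keq = 0.02468 ⇒ Q>K, reverse
Step 1:
                  B         A
  I         0.01525     1.443
  C           1.656    -1.104
  E           1.671    0.3393
  solve Keq expr → x = -0.5519; check Q = 0.02468
Then remove 0.1351 M of A.
Step 2:
                  B         A
  I           1.671    0.2042
  C           -0.14   0.09335
  E           1.531    0.2975
  solve Keq expr → x = 0.04668; check Q = 0.02468

[B]_eq = 1.531 M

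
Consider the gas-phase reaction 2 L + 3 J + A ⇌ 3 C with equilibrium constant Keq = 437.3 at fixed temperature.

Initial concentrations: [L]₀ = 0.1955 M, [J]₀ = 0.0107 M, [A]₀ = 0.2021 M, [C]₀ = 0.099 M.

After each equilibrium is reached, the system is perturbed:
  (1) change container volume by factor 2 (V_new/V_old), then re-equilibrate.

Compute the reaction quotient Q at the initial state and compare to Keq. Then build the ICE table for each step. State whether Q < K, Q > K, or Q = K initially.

Q₀ = 1.0254e+05 vs Keq = 437.3 ⇒ Q>K, reverse
Step 1:
                    L           J           A           C
  Initial      0.1955      0.0107      0.2021       0.099
  Change      0.02066     0.03099     0.01033    -0.03099
  Equil        0.2162     0.04169      0.2124     0.06801
  solve Keq expr → x = -0.01033; check Q = 437.3
Then change container volume by factor 2 (V_new/V_old).
Step 2:
                    L           J           A           C
  Initial      0.1081     0.02085      0.1062       0.034
  Change     0.005843    0.008764    0.002921   -0.008764
  Equil        0.1139     0.02961      0.1091     0.02524
  solve Keq expr → x = -0.002921; check Q = 437.3

Q₀ = 1.0254e+05; Q > K (proceeds reverse)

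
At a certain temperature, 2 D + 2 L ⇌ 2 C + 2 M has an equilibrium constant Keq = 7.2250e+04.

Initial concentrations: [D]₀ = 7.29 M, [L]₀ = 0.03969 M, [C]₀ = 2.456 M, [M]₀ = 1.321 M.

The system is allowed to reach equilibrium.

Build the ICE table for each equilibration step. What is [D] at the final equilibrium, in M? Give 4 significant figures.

Q₀ = 125.7 vs Keq = 7.2250e+04 ⇒ Q<K, forward
Step 1:
                  D         L         C         M
  I            7.29   0.03969     2.456     1.321
  C        -0.03795  -0.03795   0.03795   0.03795
  E           7.252  0.001739     2.494     1.359
  solve Keq expr → x = 0.01898; check Q = 7.2250e+04

[D]_eq = 7.252 M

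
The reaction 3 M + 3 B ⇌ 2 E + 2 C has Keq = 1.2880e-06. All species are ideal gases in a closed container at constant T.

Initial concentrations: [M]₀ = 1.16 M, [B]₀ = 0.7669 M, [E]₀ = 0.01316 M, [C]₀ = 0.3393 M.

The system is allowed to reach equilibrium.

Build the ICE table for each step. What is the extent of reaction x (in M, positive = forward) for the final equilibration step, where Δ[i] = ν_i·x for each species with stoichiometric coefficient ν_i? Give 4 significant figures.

Q₀ = 2.8320e-05 vs Keq = 1.2880e-06 ⇒ Q>K, reverse
Step 1:
                   M          B          E          C
  Initial       1.16     0.7669    0.01316     0.3393
  Change     0.01518    0.01518   -0.01012   -0.01012
  Equil        1.175     0.7821   0.003038     0.3292
  solve Keq expr → x = -0.005061; check Q = 1.2880e-06

x = -0.005061 M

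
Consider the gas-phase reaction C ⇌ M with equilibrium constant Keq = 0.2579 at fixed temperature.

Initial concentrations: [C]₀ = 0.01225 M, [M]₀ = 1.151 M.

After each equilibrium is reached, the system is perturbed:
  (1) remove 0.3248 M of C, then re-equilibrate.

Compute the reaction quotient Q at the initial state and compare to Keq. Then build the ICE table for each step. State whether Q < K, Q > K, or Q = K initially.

Q₀ = 93.96 vs Keq = 0.2579 ⇒ Q>K, reverse
Step 1:
                    C           M
  Initial     0.01225       1.151
  Change       0.9125     -0.9125
  Equil        0.9248      0.2385
  solve Keq expr → x = -0.9125; check Q = 0.2579
Then remove 0.3248 M of C.
Step 2:
                    C           M
  Initial         0.6      0.2385
  Change      0.06659    -0.06659
  Equil        0.6665      0.1719
  solve Keq expr → x = -0.06659; check Q = 0.2579

Q₀ = 93.96; Q > K (proceeds reverse)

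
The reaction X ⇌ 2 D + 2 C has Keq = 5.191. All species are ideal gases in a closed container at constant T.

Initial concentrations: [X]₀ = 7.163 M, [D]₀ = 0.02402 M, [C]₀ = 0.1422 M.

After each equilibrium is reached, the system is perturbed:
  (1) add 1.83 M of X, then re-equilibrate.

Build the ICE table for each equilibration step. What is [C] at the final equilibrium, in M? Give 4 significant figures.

[C]_eq = 2.58 M

Q₀ = 1.6287e-06 vs Keq = 5.191 ⇒ Q<K, forward
Step 1:
                  X         D         C
  Initial     7.163   0.02402    0.1422
  Change     -1.141     2.282     2.282
  Equil       6.022     2.306     2.424
  solve Keq expr → x = 1.141; check Q = 5.191
Then add 1.83 M of X.
Step 2:
                  X         D         C
  Initial     7.852     2.306     2.424
  Change   -0.07792    0.1558    0.1558
  Equil       7.774     2.462      2.58
  solve Keq expr → x = 0.07792; check Q = 5.191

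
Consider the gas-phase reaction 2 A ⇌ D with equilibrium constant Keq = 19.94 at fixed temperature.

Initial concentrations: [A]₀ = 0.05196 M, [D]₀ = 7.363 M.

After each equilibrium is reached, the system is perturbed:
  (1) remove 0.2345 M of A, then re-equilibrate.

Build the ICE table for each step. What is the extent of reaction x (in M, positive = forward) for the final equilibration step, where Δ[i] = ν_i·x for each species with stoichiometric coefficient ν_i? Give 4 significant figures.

x = -0.1148 M

Q₀ = 2727 vs Keq = 19.94 ⇒ Q>K, reverse
Step 1:
                    A           D
  I           0.05196       7.363
  C            0.5444     -0.2722
  E            0.5963       7.091
  solve Keq expr → x = -0.2722; check Q = 19.94
Then remove 0.2345 M of A.
Step 2:
                    A           D
  I            0.3618       7.091
  C            0.2297     -0.1148
  E            0.5915       6.976
  solve Keq expr → x = -0.1148; check Q = 19.94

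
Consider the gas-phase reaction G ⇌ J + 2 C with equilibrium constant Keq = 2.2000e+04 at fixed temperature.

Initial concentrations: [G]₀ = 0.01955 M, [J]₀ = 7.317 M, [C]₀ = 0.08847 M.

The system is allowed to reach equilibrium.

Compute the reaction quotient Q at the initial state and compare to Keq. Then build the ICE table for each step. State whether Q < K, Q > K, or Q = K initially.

Q₀ = 2.929; Q < K (proceeds forward)

Q₀ = 2.929 vs Keq = 2.2000e+04 ⇒ Q<K, forward
Step 1:
                   G          J          C
  Initial    0.01955      7.317    0.08847
  Change    -0.01954    0.01954    0.03909
  Equil   5.4262e-06      7.337     0.1276
  solve Keq expr → x = 0.01954; check Q = 2.2000e+04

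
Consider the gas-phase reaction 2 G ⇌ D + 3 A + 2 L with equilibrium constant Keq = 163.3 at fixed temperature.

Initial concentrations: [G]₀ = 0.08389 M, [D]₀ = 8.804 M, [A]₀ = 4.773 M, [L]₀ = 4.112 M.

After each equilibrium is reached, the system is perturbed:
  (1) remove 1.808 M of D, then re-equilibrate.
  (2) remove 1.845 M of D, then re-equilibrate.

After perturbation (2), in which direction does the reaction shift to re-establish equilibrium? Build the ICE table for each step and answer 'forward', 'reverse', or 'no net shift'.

Q₀ = 2.3001e+06 vs Keq = 163.3 ⇒ Q>K, reverse
Step 1:
                    G           D           A           L
  Initial     0.08389       8.804       4.773       4.112
  Change        1.695     -0.8473      -2.542      -1.695
  Equil         1.778       7.957       2.231       2.417
  solve Keq expr → x = -0.8473; check Q = 163.3
Then remove 1.808 M of D.
Step 2:
                    G           D           A           L
  Initial       1.778       6.149       2.231       2.417
  Change     -0.06416     0.03208     0.09624     0.06416
  Equil         1.714       6.181       2.327       2.482
  solve Keq expr → x = 0.03208; check Q = 163.3
Then remove 1.845 M of D.
Step 3:
                    G           D           A           L
  Initial       1.714       4.336       2.327       2.482
  Change     -0.08898     0.04449      0.1335     0.08898
  Equil         1.625        4.38       2.461       2.571
  solve Keq expr → x = 0.04449; check Q = 163.3

Direction: forward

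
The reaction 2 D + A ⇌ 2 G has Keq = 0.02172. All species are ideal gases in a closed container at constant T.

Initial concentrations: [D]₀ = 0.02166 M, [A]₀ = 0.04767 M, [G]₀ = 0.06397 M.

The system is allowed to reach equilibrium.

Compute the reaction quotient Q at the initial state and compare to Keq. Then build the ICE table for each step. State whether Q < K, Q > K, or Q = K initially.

Q₀ = 183; Q > K (proceeds reverse)

Q₀ = 183 vs Keq = 0.02172 ⇒ Q>K, reverse
Step 1:
                   D          A          G
  Initial    0.02166    0.04767    0.06397
  Change     0.06059    0.03029   -0.06059
  Equil      0.08225    0.07796   0.003384
  solve Keq expr → x = -0.03029; check Q = 0.02172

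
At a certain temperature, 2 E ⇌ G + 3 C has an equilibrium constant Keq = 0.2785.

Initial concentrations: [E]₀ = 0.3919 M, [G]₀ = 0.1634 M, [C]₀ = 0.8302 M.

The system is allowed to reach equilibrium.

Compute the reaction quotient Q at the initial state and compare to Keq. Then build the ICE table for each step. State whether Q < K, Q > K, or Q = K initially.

Q₀ = 0.6088 vs Keq = 0.2785 ⇒ Q>K, reverse
Step 1:
                  E         G         C
  I          0.3919    0.1634    0.8302
  C         0.05649  -0.02824  -0.08473
  E          0.4484    0.1352    0.7455
  solve Keq expr → x = -0.02824; check Q = 0.2785

Q₀ = 0.6088; Q > K (proceeds reverse)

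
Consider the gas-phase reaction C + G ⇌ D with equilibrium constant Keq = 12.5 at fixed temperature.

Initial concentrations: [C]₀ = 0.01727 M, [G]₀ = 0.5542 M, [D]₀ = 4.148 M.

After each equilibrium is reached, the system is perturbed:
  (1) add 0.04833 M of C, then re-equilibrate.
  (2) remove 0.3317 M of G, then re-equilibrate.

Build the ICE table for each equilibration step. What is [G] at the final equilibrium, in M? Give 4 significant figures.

[G]_eq = 0.631 M

Q₀ = 433.4 vs Keq = 12.5 ⇒ Q>K, reverse
Step 1:
                    C           G           D
  Initial     0.01727      0.5542       4.148
  Change       0.3288      0.3288     -0.3288
  Equil         0.346       0.883       3.819
  solve Keq expr → x = -0.3288; check Q = 12.5
Then add 0.04833 M of C.
Step 2:
                    C           G           D
  Initial      0.3944       0.883       3.819
  Change      -0.0322     -0.0322      0.0322
  Equil        0.3622      0.8508       3.851
  solve Keq expr → x = 0.0322; check Q = 12.5
Then remove 0.3317 M of G.
Step 3:
                    C           G           D
  Initial      0.3622      0.5191       3.851
  Change       0.1119      0.1119     -0.1119
  Equil        0.4741       0.631       3.739
  solve Keq expr → x = -0.1119; check Q = 12.5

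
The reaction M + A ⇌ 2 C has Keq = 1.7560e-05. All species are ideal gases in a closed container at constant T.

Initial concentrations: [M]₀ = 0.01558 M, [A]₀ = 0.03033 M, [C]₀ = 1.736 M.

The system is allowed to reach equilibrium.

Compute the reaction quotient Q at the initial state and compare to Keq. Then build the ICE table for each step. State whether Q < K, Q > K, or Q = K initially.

Q₀ = 6378 vs Keq = 1.7560e-05 ⇒ Q>K, reverse
Step 1:
                   M          A          C
  Initial    0.01558    0.03033      1.736
  Change      0.8661     0.8661     -1.732
  Equil       0.8817     0.8965   0.003726
  solve Keq expr → x = -0.8661; check Q = 1.7560e-05

Q₀ = 6378; Q > K (proceeds reverse)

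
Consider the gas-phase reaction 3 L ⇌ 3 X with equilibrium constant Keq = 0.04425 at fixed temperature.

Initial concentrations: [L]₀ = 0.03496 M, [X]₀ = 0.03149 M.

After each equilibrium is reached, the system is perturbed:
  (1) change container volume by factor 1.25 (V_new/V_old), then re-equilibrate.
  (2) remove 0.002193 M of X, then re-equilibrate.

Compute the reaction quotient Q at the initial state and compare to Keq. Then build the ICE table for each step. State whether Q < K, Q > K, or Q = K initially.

Q₀ = 0.7308 vs Keq = 0.04425 ⇒ Q>K, reverse
Step 1:
                   L          X
  init       0.03496    0.03149
  Δ          0.01413   -0.01413
  eq         0.04909    0.01736
  solve Keq expr → x = -0.004709; check Q = 0.04425
Then change container volume by factor 1.25 (V_new/V_old).
Step 2:
                   L          X
  init       0.03927    0.01389
  Δ                0          0
  eq         0.03927    0.01389
  solve Keq expr → x = 0; check Q = 0.04425
Then remove 0.002193 M of X.
Step 3:
                   L          X
  init       0.03927     0.0117
  Δ         -0.00162    0.00162
  eq         0.03765    0.01332
  solve Keq expr → x = 5.4000e-04; check Q = 0.04425

Q₀ = 0.7308; Q > K (proceeds reverse)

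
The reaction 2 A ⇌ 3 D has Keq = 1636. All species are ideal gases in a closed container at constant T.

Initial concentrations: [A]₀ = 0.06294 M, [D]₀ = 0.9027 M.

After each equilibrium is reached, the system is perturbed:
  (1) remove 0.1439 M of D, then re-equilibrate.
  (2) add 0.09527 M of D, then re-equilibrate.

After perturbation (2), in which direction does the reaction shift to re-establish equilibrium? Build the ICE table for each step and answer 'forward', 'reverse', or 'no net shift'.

Q₀ = 185.7 vs Keq = 1636 ⇒ Q<K, forward
Step 1:
                    A           D
  init        0.06294      0.9027
  Δ          -0.03961     0.05941
  eq          0.02333      0.9621
  solve Keq expr → x = 0.0198; check Q = 1636
Then remove 0.1439 M of D.
Step 2:
                    A           D
  init        0.02333      0.8182
  Δ         -0.004792    0.007188
  eq          0.01854      0.8254
  solve Keq expr → x = 0.002396; check Q = 1636
Then add 0.09527 M of D.
Step 3:
                    A           D
  init        0.01854      0.9207
  Δ          0.003134   -0.004701
  eq          0.02167       0.916
  solve Keq expr → x = -0.001567; check Q = 1636

Direction: reverse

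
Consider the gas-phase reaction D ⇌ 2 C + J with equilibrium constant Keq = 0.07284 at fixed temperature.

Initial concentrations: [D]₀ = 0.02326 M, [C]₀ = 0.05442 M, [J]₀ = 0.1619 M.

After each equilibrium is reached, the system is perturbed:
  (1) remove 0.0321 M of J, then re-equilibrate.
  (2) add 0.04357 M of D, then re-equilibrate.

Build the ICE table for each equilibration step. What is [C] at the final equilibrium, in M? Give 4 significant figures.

Q₀ = 0.02061 vs Keq = 0.07284 ⇒ Q<K, forward
Step 1:
                    D           C           J
  init        0.02326     0.05442      0.1619
  Δ          -0.01011     0.02021     0.01011
  eq          0.01315     0.07463       0.172
  solve Keq expr → x = 0.01011; check Q = 0.07284
Then remove 0.0321 M of J.
Step 2:
                    D           C           J
  init        0.01315     0.07463      0.1399
  Δ         -0.001472    0.002944    0.001472
  eq          0.01168     0.07758      0.1414
  solve Keq expr → x = 0.001472; check Q = 0.07284
Then add 0.04357 M of D.
Step 3:
                    D           C           J
  init        0.05525     0.07758      0.1414
  Δ          -0.02204     0.04408     0.02204
  eq          0.03321      0.1217      0.1634
  solve Keq expr → x = 0.02204; check Q = 0.07284

[C]_eq = 0.1217 M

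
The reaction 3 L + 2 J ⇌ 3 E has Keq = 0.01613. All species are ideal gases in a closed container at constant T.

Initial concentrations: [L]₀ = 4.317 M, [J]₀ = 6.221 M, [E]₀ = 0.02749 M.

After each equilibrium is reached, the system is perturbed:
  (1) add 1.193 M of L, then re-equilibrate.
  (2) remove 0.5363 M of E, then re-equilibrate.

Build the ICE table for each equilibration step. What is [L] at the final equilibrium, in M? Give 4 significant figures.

[L]_eq = 2.958 M

Q₀ = 6.6720e-09 vs Keq = 0.01613 ⇒ Q<K, forward
Step 1:
                   L          J          E
  Initial      4.317      6.221    0.02749
  Change       -1.82     -1.213       1.82
  Equil        2.497      5.008      1.847
  solve Keq expr → x = 0.6065; check Q = 0.01613
Then add 1.193 M of L.
Step 2:
                   L          J          E
  Initial       3.69      5.008      1.847
  Change     -0.4515     -0.301     0.4515
  Equil        3.239      4.707      2.299
  solve Keq expr → x = 0.1505; check Q = 0.01613
Then remove 0.5363 M of E.
Step 3:
                   L          J          E
  Initial      3.239      4.707      1.762
  Change     -0.2809    -0.1873     0.2809
  Equil        2.958       4.52      2.043
  solve Keq expr → x = 0.09363; check Q = 0.01613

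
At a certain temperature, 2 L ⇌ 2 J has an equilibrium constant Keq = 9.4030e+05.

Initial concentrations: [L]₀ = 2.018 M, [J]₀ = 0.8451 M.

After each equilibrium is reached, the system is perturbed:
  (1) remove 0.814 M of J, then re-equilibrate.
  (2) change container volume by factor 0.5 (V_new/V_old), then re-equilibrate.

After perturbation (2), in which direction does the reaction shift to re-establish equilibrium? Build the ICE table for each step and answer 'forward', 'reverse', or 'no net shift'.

Q₀ = 0.1754 vs Keq = 9.4030e+05 ⇒ Q<K, forward
Step 1:
                  L         J
  I           2.018    0.8451
  C          -2.015     2.015
  E         0.00295      2.86
  solve Keq expr → x = 1.008; check Q = 9.4030e+05
Then remove 0.814 M of J.
Step 2:
                  L         J
  I         0.00295     2.046
  C       -8.3858e-04 8.3858e-04
  E        0.002111     2.047
  solve Keq expr → x = 4.1929e-04; check Q = 9.4030e+05
Then change container volume by factor 0.5 (V_new/V_old).
Step 3:
                  L         J
  I        0.004222     4.094
  C               0         0
  E        0.004222     4.094
  solve Keq expr → x = 0; check Q = 9.4030e+05

Direction: no net shift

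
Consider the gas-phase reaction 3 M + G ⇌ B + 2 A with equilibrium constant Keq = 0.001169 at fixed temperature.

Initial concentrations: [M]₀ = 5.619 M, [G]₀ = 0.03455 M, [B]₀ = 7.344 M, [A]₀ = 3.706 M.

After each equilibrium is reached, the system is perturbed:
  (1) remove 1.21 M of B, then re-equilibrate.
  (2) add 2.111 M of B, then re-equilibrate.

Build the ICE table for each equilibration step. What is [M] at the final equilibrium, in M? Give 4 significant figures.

[M]_eq = 10.34 M

Q₀ = 16.46 vs Keq = 0.001169 ⇒ Q>K, reverse
Step 1:
                    M           G           B           A
  init          5.619     0.03455       7.344       3.706
  Δ             4.671       1.557      -1.557      -3.114
  eq            10.29       1.592       5.787      0.5919
  solve Keq expr → x = -1.557; check Q = 0.001169
Then remove 1.21 M of B.
Step 2:
                    M           G           B           A
  init          10.29       1.592       4.577      0.5919
  Δ          -0.08602    -0.02867     0.02867     0.05735
  eq             10.2       1.563       4.606      0.6492
  solve Keq expr → x = 0.02867; check Q = 0.001169
Then add 2.111 M of B.
Step 3:
                    M           G           B           A
  init           10.2       1.563       6.717      0.6492
  Δ            0.1365     0.04549    -0.04549    -0.09098
  eq            10.34       1.608       6.671      0.5582
  solve Keq expr → x = -0.04549; check Q = 0.001169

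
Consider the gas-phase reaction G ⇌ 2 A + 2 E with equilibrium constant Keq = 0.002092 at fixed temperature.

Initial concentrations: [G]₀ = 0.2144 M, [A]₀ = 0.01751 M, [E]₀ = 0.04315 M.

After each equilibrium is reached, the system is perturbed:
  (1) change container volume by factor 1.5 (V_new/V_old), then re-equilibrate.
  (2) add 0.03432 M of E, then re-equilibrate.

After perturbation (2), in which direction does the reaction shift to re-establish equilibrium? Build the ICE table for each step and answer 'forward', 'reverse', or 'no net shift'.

Q₀ = 2.6626e-06 vs Keq = 0.002092 ⇒ Q<K, forward
Step 1:
                    G           A           E
  I            0.2144     0.01751     0.04315
  C          -0.05292      0.1058      0.1058
  E            0.1615      0.1234       0.149
  solve Keq expr → x = 0.05292; check Q = 0.002092
Then change container volume by factor 1.5 (V_new/V_old).
Step 2:
                    G           A           E
  I            0.1077     0.08224     0.09933
  C          -0.01393     0.02786     0.02786
  E           0.09372      0.1101      0.1272
  solve Keq expr → x = 0.01393; check Q = 0.002092
Then add 0.03432 M of E.
Step 3:
                    G           A           E
  I           0.09372      0.1101      0.1615
  C          0.006392    -0.01278    -0.01278
  E            0.1001     0.09731      0.1487
  solve Keq expr → x = -0.006392; check Q = 0.002092

Direction: reverse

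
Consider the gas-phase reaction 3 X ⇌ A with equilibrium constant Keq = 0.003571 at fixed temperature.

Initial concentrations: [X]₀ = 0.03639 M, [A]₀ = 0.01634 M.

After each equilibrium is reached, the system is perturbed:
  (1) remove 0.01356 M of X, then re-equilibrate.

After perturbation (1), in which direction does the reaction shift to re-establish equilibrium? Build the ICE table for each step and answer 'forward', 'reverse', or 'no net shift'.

Direction: reverse

Q₀ = 339.1 vs Keq = 0.003571 ⇒ Q>K, reverse
Step 1:
                  X         A
  init      0.03639   0.01634
  Δ         0.04901  -0.01634
  eq         0.0854 2.2244e-06
  solve Keq expr → x = -0.01634; check Q = 0.003571
Then remove 0.01356 M of X.
Step 2:
                  X         A
  init      0.07184 2.2244e-06
  Δ       2.7002e-06 -9.0007e-07
  eq        0.07185 1.3243e-06
  solve Keq expr → x = -9.0007e-07; check Q = 0.003571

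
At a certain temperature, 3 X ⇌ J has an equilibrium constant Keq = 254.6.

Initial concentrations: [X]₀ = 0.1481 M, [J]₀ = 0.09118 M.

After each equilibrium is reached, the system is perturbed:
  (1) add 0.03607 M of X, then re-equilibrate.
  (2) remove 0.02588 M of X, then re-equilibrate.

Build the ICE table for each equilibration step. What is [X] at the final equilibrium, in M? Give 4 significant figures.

Q₀ = 28.07 vs Keq = 254.6 ⇒ Q<K, forward
Step 1:
                    X           J
  I            0.1481     0.09118
  C          -0.07138     0.02379
  E           0.07672       0.115
  solve Keq expr → x = 0.02379; check Q = 254.6
Then add 0.03607 M of X.
Step 2:
                    X           J
  I            0.1128       0.115
  C          -0.03365     0.01122
  E           0.07914      0.1262
  solve Keq expr → x = 0.01122; check Q = 254.6
Then remove 0.02588 M of X.
Step 3:
                    X           J
  I           0.05326      0.1262
  C           0.02416   -0.008053
  E           0.07742      0.1181
  solve Keq expr → x = -0.008053; check Q = 254.6

[X]_eq = 0.07742 M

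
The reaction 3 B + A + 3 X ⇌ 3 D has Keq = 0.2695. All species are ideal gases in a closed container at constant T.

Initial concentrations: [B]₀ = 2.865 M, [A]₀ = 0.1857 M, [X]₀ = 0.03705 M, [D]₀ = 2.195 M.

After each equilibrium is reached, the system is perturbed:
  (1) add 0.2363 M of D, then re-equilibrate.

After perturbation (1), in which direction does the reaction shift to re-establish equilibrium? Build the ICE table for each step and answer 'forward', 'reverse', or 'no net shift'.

Q₀ = 4.7616e+04 vs Keq = 0.2695 ⇒ Q>K, reverse
Step 1:
                   B          A          X          D
  Initial      2.865     0.1857    0.03705      2.195
  Change      0.7647     0.2549     0.7647    -0.7647
  Equil         3.63     0.4406     0.8017       1.43
  solve Keq expr → x = -0.2549; check Q = 0.2695
Then add 0.2363 M of D.
Step 2:
                   B          A          X          D
  Initial       3.63     0.4406     0.8017      1.667
  Change     0.06562    0.02187    0.06562   -0.06562
  Equil        3.695     0.4625     0.8674      1.601
  solve Keq expr → x = -0.02187; check Q = 0.2695

Direction: reverse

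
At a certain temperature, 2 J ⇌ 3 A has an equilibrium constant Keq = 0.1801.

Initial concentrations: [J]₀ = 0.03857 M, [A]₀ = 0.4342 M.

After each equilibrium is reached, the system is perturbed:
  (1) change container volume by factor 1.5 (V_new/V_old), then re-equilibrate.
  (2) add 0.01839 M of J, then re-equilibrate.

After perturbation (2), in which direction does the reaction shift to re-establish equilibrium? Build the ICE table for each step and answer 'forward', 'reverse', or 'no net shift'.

Direction: forward

Q₀ = 55.03 vs Keq = 0.1801 ⇒ Q>K, reverse
Step 1:
                   J          A
  init       0.03857     0.4342
  Δ           0.1609    -0.2414
  eq          0.1995     0.1928
  solve Keq expr → x = -0.08046; check Q = 0.1801
Then change container volume by factor 1.5 (V_new/V_old).
Step 2:
                   J          A
  init         0.133     0.1285
  Δ        -0.008284    0.01243
  eq          0.1247      0.141
  solve Keq expr → x = 0.004142; check Q = 0.1801
Then add 0.01839 M of J.
Step 3:
                   J          A
  init        0.1431      0.141
  Δ        -0.006084   0.009127
  eq           0.137     0.1501
  solve Keq expr → x = 0.003042; check Q = 0.1801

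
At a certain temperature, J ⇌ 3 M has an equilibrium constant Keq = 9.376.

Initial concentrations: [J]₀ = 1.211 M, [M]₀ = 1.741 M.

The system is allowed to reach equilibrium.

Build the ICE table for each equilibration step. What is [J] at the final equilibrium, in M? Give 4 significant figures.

[J]_eq = 1.072 M

Q₀ = 4.358 vs Keq = 9.376 ⇒ Q<K, forward
Step 1:
                  J         M
  I           1.211     1.741
  C          -0.139    0.4171
  E           1.072     2.158
  solve Keq expr → x = 0.139; check Q = 9.376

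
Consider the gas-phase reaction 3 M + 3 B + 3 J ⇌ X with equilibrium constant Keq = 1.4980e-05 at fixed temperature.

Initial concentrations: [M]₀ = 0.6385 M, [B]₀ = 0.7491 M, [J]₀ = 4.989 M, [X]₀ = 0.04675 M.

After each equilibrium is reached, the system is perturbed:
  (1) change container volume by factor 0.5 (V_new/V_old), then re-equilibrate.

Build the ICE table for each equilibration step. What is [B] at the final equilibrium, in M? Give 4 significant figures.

Q₀ = 0.003441 vs Keq = 1.4980e-05 ⇒ Q>K, reverse
Step 1:
                    M           B           J           X
  Initial      0.6385      0.7491       4.989     0.04675
  Change       0.1383      0.1383      0.1383    -0.04609
  Equil        0.7768      0.8874       5.127  6.6123e-04
  solve Keq expr → x = -0.04609; check Q = 1.4980e-05
Then change container volume by factor 0.5 (V_new/V_old).
Step 2:
                    M           B           J           X
  Initial       1.554       1.775       10.25    0.001322
  Change      -0.2898     -0.2898     -0.2898     0.09661
  Equil         1.264       1.485       9.965     0.09793
  solve Keq expr → x = 0.09661; check Q = 1.4980e-05

[B]_eq = 1.485 M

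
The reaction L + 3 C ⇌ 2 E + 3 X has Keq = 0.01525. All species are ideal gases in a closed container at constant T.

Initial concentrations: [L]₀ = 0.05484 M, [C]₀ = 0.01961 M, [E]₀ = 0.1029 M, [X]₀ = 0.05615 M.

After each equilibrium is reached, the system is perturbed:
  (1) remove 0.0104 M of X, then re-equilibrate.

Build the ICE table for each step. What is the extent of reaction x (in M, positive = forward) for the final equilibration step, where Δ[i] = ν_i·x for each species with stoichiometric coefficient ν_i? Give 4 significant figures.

Q₀ = 4.533 vs Keq = 0.01525 ⇒ Q>K, reverse
Step 1:
                   L          C          E          X
  I          0.05484    0.01961     0.1029    0.05615
  C          0.01003    0.03009   -0.02006   -0.03009
  E          0.06487     0.0497    0.08284    0.02606
  solve Keq expr → x = -0.01003; check Q = 0.01525
Then remove 0.0104 M of X.
Step 2:
                   L          C          E          X
  I          0.06487     0.0497    0.08284    0.01566
  C        -0.002063   -0.00619   0.004127    0.00619
  E          0.06281    0.04351    0.08697    0.02185
  solve Keq expr → x = 0.002063; check Q = 0.01525

x = 0.002063 M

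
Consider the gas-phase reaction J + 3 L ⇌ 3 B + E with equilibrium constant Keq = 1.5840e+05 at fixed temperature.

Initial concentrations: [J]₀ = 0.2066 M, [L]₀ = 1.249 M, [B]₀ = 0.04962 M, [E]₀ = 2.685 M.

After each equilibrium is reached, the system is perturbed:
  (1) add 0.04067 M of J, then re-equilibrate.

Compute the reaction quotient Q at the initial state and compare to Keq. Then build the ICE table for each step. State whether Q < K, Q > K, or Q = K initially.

Q₀ = 8.1489e-04 vs Keq = 1.5840e+05 ⇒ Q<K, forward
Step 1:
                    J           L           B           E
  Initial      0.2066       1.249     0.04962       2.685
  Change      -0.2066     -0.6197      0.6197      0.2066
  Equil    2.1971e-05      0.6293      0.6694       2.892
  solve Keq expr → x = 0.2066; check Q = 1.5840e+05
Then add 0.04067 M of J.
Step 2:
                    J           L           B           E
  Initial     0.04069      0.6293      0.6694       2.892
  Change     -0.04062     -0.1219      0.1219     0.04062
  Equil    7.0190e-05      0.5074      0.7912       2.932
  solve Keq expr → x = 0.04062; check Q = 1.5840e+05

Q₀ = 8.1489e-04; Q < K (proceeds forward)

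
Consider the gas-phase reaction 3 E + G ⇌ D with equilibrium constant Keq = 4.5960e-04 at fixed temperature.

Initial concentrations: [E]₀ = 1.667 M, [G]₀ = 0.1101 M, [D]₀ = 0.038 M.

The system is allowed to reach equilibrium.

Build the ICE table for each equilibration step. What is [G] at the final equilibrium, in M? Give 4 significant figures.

Q₀ = 0.07451 vs Keq = 4.5960e-04 ⇒ Q>K, reverse
Step 1:
                    E           G           D
  Initial       1.667      0.1101       0.038
  Change       0.1129     0.03762    -0.03762
  Equil          1.78      0.1477  3.8279e-04
  solve Keq expr → x = -0.03762; check Q = 4.5960e-04

[G]_eq = 0.1477 M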